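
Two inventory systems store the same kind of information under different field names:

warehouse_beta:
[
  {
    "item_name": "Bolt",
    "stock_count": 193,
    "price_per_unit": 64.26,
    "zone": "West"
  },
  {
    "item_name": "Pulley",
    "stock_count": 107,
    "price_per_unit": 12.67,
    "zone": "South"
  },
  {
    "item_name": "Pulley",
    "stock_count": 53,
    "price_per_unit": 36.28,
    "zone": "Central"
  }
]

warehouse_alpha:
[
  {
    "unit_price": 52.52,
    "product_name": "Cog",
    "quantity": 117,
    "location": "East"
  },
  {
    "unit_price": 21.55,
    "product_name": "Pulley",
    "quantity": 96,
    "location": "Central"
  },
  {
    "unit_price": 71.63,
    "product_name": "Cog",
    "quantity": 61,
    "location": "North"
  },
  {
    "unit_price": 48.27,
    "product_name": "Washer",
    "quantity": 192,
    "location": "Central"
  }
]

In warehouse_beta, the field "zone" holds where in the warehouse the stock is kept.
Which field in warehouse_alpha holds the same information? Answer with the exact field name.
location

In warehouse_beta, "zone" holds where in the warehouse the stock is kept.
The fields in warehouse_alpha are: "unit_price", "product_name", "quantity", "location".
"location" is the match: the name refers to the same concept and its values are area labels (e.g. 'Central', 'East').
The other fields ("unit_price", "product_name", "quantity") hold different kinds of data.

So "zone" in warehouse_beta corresponds to "location" in warehouse_alpha.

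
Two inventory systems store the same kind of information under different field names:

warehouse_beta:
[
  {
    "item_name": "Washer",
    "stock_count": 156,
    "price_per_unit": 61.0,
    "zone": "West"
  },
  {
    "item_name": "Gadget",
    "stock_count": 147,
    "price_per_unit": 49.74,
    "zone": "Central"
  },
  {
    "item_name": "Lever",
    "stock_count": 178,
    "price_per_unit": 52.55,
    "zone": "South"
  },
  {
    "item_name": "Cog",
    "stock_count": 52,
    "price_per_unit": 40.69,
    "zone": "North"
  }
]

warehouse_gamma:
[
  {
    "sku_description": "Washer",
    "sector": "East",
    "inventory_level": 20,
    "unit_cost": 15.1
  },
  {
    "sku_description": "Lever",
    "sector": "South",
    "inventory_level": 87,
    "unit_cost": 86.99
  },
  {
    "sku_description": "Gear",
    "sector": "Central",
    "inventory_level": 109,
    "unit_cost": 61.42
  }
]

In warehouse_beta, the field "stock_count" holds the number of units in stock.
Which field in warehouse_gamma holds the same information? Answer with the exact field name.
inventory_level

In warehouse_beta, "stock_count" holds the number of units in stock.
The fields in warehouse_gamma are: "sku_description", "sector", "inventory_level", "unit_cost".
"inventory_level" is the match: the name refers to the same concept and its values are whole-number counts (e.g. 20, 87).
The other fields ("sku_description", "sector", "unit_cost") hold different kinds of data.

So "stock_count" in warehouse_beta corresponds to "inventory_level" in warehouse_gamma.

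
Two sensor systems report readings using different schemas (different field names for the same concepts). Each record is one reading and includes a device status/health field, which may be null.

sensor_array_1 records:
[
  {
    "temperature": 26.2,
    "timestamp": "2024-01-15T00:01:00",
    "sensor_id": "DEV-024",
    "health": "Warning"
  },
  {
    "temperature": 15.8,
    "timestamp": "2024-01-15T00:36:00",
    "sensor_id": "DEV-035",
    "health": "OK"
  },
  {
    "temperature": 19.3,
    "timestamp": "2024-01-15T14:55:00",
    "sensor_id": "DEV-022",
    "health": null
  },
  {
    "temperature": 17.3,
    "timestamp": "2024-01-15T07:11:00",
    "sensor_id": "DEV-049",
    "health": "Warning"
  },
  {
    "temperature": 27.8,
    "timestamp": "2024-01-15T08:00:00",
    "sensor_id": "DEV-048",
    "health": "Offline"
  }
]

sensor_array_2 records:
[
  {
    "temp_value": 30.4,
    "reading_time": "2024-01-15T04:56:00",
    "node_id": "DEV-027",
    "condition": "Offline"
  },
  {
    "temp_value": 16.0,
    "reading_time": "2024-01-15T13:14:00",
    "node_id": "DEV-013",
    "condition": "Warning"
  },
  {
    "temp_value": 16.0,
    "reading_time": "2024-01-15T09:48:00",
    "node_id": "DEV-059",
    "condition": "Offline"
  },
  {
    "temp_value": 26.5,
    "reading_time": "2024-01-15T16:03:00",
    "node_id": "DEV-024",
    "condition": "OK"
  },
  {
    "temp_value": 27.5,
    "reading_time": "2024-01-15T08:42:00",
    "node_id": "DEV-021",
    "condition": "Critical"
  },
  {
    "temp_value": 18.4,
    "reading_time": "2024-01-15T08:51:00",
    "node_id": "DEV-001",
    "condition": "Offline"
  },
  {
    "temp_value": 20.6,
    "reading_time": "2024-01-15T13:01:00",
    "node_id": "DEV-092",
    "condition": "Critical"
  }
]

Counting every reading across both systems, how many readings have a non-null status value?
11

Schema mapping: "health" (sensor_array_1) = "condition" (sensor_array_2) = status

Non-null in sensor_array_1: 4
Non-null in sensor_array_2: 7

Total non-null: 4 + 7 = 11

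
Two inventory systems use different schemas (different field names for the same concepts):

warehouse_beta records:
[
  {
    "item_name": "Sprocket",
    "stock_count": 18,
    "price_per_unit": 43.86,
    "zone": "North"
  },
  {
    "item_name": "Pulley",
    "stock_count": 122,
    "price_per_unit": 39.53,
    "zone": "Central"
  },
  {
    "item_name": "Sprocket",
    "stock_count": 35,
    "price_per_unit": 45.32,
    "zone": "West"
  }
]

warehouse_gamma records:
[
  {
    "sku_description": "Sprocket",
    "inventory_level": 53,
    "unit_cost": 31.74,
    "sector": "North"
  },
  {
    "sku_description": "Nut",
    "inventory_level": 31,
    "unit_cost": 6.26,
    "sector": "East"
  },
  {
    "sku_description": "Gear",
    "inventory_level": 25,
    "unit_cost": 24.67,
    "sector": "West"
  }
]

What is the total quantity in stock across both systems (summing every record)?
284

To reconcile these schemas, identify the field holding the quantity in stock in each system:
1. In warehouse_beta it is "stock_count"
2. In warehouse_gamma it is "inventory_level"

From warehouse_beta: 18 + 122 + 35 = 175
From warehouse_gamma: 53 + 31 + 25 = 109

Total: 175 + 109 = 284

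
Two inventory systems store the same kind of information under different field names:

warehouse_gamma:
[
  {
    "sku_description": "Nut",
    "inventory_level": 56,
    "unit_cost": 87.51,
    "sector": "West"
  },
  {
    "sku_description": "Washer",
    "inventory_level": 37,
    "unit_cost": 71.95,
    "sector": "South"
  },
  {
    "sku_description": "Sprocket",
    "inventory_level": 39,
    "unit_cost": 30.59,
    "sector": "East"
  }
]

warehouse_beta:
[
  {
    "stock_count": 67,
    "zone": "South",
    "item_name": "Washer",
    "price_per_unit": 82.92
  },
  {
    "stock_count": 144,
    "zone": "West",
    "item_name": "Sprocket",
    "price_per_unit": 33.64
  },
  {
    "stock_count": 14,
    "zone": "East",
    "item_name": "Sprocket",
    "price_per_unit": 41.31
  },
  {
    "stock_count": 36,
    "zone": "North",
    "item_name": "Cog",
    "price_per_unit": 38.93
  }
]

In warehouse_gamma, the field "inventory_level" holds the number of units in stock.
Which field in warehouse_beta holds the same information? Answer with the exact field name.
stock_count

In warehouse_gamma, "inventory_level" holds the number of units in stock.
The fields in warehouse_beta are: "stock_count", "zone", "item_name", "price_per_unit".
"stock_count" is the match: the name refers to the same concept and its values are whole-number counts (e.g. 67, 144).
The other fields ("zone", "item_name", "price_per_unit") hold different kinds of data.

So "inventory_level" in warehouse_gamma corresponds to "stock_count" in warehouse_beta.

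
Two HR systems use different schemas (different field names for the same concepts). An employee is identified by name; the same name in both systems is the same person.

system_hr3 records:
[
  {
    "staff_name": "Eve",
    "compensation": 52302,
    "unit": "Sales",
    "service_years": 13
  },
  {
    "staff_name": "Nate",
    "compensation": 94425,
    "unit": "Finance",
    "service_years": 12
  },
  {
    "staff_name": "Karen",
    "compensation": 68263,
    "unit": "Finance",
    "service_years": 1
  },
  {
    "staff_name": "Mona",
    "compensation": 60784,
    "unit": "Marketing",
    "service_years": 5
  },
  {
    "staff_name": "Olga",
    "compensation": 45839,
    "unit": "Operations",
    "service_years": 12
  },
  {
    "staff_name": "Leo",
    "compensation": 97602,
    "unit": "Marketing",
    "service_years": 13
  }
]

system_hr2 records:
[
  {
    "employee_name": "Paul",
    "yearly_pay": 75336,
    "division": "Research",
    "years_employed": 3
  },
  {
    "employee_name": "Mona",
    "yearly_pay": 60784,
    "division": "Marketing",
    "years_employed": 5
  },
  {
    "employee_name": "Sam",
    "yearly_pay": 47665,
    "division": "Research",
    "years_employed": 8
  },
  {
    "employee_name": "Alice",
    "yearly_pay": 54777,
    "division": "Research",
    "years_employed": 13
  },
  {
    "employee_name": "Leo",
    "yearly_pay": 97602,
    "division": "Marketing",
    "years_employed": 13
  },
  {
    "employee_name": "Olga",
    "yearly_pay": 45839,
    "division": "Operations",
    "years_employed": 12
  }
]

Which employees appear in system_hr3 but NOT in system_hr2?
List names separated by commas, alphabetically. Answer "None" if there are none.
Eve, Karen, Nate

Schema mapping: "staff_name" (system_hr3) = "employee_name" (system_hr2) = employee name

Names in system_hr3: ['Eve', 'Karen', 'Leo', 'Mona', 'Nate', 'Olga']
Names in system_hr2: ['Alice', 'Leo', 'Mona', 'Olga', 'Paul', 'Sam']

In system_hr3 but not system_hr2: ['Eve', 'Karen', 'Nate']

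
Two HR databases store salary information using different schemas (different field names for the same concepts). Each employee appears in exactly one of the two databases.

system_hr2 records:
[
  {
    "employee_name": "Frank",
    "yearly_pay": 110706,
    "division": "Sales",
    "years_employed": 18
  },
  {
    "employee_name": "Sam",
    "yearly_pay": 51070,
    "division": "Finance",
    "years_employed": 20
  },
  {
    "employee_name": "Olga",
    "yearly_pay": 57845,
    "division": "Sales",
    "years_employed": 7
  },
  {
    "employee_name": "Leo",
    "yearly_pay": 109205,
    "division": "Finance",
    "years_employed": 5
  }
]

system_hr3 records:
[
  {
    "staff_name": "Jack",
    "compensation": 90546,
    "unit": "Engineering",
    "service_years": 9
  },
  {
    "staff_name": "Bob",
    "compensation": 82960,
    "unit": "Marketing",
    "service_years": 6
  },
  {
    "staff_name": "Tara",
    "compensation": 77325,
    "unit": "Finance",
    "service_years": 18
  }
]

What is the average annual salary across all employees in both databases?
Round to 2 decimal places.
82808.14

Schema mapping: "yearly_pay" (system_hr2) = "compensation" (system_hr3) = annual salary

All salaries: [110706, 51070, 57845, 109205, 90546, 82960, 77325]
Sum: 579657
Count: 7
Average: 579657 / 7 = 82808.14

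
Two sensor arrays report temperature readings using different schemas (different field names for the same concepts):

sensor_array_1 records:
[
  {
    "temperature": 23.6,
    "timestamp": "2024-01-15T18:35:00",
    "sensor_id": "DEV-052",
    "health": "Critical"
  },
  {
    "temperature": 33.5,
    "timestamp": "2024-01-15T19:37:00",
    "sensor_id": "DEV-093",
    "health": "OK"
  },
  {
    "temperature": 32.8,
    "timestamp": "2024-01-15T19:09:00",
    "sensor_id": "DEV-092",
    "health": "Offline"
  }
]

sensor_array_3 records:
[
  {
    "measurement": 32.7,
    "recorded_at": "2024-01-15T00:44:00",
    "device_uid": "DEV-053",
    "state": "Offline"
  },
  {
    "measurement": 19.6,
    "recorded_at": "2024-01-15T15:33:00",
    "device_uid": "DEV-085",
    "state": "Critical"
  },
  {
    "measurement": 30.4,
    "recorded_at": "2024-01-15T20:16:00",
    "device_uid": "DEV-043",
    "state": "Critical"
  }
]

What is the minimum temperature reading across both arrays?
19.6

Schema mapping: "temperature" (sensor_array_1) = "measurement" (sensor_array_3) = temperature reading

Minimum in sensor_array_1: 23.6
Minimum in sensor_array_3: 19.6

Overall minimum: min(23.6, 19.6) = 19.6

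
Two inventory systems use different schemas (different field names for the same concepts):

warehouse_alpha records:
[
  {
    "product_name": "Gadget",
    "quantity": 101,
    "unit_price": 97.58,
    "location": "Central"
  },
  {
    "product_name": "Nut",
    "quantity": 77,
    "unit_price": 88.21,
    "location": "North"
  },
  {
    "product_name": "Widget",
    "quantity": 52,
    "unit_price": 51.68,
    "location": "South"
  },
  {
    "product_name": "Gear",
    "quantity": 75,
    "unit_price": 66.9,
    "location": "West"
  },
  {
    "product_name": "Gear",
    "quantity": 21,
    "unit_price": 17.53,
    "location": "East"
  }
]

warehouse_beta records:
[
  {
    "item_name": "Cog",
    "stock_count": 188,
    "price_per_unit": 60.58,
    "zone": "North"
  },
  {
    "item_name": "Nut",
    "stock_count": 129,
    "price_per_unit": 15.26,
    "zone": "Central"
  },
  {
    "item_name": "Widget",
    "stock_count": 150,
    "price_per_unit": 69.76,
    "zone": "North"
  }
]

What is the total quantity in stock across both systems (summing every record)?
793

To reconcile these schemas, identify the field holding the quantity in stock in each system:
1. In warehouse_alpha it is "quantity"
2. In warehouse_beta it is "stock_count"

From warehouse_alpha: 101 + 77 + 52 + 75 + 21 = 326
From warehouse_beta: 188 + 129 + 150 = 467

Total: 326 + 467 = 793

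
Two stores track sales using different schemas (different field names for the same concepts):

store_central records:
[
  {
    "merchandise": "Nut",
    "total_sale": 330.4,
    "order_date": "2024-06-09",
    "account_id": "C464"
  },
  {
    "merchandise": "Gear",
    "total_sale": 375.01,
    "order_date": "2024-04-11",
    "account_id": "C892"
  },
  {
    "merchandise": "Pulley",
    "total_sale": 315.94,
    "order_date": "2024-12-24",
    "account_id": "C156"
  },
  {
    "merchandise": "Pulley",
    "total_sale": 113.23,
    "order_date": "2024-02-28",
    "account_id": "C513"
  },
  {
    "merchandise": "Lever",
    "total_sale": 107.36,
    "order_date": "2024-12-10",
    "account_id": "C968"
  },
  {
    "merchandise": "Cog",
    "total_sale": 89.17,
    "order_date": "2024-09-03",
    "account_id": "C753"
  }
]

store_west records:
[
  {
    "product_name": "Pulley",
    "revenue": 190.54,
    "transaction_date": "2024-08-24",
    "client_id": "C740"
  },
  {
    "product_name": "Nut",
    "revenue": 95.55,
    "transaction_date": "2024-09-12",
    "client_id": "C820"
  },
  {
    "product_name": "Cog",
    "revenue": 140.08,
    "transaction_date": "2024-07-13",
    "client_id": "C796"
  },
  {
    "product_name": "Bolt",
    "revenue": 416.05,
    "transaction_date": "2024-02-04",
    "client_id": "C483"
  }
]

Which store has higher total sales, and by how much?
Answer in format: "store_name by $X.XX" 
store_central by $488.89

Schema mapping: "total_sale" (store_central) = "revenue" (store_west) = sale amount

Total for store_central: 1331.11
Total for store_west: 842.22

Difference: |1331.11 - 842.22| = 488.89
store_central has higher sales by $488.89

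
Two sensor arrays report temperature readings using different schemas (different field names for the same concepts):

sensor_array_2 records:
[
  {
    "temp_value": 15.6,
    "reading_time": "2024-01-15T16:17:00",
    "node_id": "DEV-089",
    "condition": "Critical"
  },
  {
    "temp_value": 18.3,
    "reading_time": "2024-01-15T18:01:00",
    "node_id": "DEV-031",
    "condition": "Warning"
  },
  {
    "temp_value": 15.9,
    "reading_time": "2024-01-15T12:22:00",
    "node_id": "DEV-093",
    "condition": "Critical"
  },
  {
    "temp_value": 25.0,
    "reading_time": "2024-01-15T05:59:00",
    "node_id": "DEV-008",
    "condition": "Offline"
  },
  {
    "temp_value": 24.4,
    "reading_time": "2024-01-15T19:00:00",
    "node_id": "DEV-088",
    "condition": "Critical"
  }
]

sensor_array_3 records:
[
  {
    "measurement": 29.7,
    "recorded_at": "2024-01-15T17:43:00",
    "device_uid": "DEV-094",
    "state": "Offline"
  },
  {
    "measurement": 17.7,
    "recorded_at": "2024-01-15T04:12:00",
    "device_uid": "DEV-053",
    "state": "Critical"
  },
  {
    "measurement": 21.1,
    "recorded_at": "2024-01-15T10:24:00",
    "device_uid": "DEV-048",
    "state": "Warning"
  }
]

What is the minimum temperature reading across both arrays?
15.6

Schema mapping: "temp_value" (sensor_array_2) = "measurement" (sensor_array_3) = temperature reading

Minimum in sensor_array_2: 15.6
Minimum in sensor_array_3: 17.7

Overall minimum: min(15.6, 17.7) = 15.6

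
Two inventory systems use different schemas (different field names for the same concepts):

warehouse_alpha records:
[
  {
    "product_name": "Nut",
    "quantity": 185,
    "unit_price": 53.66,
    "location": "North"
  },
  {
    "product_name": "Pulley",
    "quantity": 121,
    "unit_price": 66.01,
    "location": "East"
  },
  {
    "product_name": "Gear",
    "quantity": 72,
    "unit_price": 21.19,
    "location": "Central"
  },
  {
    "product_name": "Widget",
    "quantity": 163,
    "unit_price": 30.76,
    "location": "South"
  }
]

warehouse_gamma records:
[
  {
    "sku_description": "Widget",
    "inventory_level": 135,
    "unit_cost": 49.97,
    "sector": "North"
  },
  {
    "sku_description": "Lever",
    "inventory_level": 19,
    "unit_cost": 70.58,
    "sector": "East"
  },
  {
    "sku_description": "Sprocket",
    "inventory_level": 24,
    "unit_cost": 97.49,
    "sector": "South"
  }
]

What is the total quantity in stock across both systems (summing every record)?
719

To reconcile these schemas, identify the field holding the quantity in stock in each system:
1. In warehouse_alpha it is "quantity"
2. In warehouse_gamma it is "inventory_level"

From warehouse_alpha: 185 + 121 + 72 + 163 = 541
From warehouse_gamma: 135 + 19 + 24 = 178

Total: 541 + 178 = 719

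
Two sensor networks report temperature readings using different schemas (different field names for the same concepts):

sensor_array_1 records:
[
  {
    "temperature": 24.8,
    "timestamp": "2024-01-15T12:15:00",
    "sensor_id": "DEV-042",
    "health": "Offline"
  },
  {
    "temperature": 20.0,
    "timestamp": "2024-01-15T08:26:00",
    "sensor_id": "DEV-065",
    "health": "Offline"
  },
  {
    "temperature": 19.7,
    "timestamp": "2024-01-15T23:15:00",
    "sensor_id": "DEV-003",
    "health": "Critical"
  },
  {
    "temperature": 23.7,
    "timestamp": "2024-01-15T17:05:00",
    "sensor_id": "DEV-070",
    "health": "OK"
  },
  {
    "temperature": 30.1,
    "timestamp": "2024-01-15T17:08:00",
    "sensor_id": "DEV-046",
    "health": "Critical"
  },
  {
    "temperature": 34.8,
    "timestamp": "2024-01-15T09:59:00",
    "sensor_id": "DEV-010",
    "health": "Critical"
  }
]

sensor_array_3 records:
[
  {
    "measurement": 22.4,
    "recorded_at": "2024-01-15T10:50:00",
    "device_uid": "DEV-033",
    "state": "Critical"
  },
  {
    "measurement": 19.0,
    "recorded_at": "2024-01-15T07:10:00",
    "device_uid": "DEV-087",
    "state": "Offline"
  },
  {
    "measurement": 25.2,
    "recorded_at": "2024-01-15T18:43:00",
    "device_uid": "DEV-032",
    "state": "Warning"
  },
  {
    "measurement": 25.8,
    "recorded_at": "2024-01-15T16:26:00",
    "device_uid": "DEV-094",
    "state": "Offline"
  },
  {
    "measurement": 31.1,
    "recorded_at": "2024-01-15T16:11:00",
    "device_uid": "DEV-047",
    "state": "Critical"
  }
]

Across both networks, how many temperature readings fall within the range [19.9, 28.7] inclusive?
6

Schema mapping: "temperature" (sensor_array_1) = "measurement" (sensor_array_3) = temperature

Readings in [19.9, 28.7] from sensor_array_1: 3
Readings in [19.9, 28.7] from sensor_array_3: 3

Total count: 3 + 3 = 6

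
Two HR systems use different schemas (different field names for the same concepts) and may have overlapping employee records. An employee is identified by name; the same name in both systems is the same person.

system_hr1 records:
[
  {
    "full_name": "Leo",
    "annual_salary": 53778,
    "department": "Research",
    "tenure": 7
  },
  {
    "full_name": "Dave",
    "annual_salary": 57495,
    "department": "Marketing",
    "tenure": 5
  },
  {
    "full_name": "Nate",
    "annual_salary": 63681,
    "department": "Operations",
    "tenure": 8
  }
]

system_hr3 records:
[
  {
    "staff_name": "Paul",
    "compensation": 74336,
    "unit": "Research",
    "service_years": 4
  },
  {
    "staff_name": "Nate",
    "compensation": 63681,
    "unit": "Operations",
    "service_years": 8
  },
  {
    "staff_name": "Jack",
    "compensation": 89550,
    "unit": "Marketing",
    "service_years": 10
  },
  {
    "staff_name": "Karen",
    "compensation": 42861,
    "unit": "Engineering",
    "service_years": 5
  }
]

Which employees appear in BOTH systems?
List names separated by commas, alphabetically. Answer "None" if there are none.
Nate

Schema mapping: "full_name" (system_hr1) = "staff_name" (system_hr3) = employee name

Names in system_hr1: ['Dave', 'Leo', 'Nate']
Names in system_hr3: ['Jack', 'Karen', 'Nate', 'Paul']

Intersection: ['Nate']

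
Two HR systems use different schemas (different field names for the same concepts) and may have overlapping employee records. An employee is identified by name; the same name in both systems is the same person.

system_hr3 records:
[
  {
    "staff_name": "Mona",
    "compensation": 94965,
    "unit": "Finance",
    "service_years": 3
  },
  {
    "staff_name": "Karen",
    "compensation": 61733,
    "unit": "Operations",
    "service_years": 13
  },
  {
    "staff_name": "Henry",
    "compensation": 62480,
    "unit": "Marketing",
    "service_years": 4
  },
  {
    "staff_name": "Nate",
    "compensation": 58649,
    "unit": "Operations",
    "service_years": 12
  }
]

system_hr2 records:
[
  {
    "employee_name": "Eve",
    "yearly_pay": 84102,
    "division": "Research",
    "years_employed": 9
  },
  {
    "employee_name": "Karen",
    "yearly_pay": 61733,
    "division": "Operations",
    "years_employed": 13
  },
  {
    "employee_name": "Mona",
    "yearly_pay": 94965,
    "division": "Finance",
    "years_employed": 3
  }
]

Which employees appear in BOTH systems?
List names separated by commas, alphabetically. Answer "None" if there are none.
Karen, Mona

Schema mapping: "staff_name" (system_hr3) = "employee_name" (system_hr2) = employee name

Names in system_hr3: ['Henry', 'Karen', 'Mona', 'Nate']
Names in system_hr2: ['Eve', 'Karen', 'Mona']

Intersection: ['Karen', 'Mona']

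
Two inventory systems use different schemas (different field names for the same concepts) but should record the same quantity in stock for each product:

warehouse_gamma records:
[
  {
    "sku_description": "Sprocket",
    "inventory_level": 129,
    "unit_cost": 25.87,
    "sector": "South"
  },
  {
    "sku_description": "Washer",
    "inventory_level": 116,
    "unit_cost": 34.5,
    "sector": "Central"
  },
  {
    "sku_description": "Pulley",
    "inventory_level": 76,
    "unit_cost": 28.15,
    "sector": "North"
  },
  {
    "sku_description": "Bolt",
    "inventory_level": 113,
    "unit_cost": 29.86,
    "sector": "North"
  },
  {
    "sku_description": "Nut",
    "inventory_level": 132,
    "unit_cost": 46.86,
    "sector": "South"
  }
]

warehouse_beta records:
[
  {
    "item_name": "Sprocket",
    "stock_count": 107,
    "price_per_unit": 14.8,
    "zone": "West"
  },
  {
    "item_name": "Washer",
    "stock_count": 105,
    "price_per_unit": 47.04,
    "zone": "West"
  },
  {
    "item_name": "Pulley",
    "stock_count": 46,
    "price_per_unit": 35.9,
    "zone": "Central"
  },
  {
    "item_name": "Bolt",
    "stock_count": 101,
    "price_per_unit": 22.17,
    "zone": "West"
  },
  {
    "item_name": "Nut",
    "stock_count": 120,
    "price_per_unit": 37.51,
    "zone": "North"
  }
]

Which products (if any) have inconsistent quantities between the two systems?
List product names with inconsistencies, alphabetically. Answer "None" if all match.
Bolt, Nut, Pulley, Sprocket, Washer

Schema mappings:
- "sku_description" (warehouse_gamma) = "item_name" (warehouse_beta) = product name
- "inventory_level" (warehouse_gamma) = "stock_count" (warehouse_beta) = quantity

Comparison:
  Sprocket: 129 vs 107 - MISMATCH
  Washer: 116 vs 105 - MISMATCH
  Pulley: 76 vs 46 - MISMATCH
  Bolt: 113 vs 101 - MISMATCH
  Nut: 132 vs 120 - MISMATCH

Products with inconsistencies: Bolt, Nut, Pulley, Sprocket, Washer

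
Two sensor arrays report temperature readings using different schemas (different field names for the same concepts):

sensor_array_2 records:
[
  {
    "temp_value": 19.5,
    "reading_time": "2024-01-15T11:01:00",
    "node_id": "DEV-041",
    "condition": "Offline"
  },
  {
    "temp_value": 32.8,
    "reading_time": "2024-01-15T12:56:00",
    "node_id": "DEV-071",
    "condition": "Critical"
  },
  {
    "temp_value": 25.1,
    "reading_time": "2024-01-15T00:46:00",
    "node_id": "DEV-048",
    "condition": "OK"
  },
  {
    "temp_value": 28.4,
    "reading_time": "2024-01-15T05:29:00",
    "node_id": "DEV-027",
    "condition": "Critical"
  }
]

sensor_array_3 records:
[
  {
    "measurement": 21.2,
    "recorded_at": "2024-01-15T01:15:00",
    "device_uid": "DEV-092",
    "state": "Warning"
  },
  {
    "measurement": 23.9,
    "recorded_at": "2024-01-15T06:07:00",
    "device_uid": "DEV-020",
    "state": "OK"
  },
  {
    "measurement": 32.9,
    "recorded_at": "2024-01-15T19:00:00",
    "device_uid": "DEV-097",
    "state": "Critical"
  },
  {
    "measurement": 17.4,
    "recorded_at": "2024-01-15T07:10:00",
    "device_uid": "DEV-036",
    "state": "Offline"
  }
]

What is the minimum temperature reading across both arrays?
17.4

Schema mapping: "temp_value" (sensor_array_2) = "measurement" (sensor_array_3) = temperature reading

Minimum in sensor_array_2: 19.5
Minimum in sensor_array_3: 17.4

Overall minimum: min(19.5, 17.4) = 17.4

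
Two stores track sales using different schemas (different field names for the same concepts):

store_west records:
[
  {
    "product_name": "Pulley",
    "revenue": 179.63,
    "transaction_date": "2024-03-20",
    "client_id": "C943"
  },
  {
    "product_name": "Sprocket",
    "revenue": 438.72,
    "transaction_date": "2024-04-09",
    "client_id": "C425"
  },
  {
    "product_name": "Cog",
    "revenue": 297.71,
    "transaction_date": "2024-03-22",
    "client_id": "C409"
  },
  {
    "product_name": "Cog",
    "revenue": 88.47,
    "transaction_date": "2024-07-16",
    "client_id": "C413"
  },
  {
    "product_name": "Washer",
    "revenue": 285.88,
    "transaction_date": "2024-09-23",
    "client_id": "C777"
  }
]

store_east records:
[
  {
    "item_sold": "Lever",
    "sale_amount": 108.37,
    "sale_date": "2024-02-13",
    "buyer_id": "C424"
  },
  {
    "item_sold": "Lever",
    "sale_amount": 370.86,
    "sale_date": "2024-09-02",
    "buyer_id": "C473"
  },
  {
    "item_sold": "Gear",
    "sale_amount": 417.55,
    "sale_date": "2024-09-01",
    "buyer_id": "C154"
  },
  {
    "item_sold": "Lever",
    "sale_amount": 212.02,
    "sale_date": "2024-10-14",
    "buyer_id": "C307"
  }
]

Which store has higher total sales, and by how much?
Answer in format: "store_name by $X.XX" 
store_west by $181.61

Schema mapping: "revenue" (store_west) = "sale_amount" (store_east) = sale amount

Total for store_west: 1290.41
Total for store_east: 1108.80

Difference: |1290.41 - 1108.80| = 181.61
store_west has higher sales by $181.61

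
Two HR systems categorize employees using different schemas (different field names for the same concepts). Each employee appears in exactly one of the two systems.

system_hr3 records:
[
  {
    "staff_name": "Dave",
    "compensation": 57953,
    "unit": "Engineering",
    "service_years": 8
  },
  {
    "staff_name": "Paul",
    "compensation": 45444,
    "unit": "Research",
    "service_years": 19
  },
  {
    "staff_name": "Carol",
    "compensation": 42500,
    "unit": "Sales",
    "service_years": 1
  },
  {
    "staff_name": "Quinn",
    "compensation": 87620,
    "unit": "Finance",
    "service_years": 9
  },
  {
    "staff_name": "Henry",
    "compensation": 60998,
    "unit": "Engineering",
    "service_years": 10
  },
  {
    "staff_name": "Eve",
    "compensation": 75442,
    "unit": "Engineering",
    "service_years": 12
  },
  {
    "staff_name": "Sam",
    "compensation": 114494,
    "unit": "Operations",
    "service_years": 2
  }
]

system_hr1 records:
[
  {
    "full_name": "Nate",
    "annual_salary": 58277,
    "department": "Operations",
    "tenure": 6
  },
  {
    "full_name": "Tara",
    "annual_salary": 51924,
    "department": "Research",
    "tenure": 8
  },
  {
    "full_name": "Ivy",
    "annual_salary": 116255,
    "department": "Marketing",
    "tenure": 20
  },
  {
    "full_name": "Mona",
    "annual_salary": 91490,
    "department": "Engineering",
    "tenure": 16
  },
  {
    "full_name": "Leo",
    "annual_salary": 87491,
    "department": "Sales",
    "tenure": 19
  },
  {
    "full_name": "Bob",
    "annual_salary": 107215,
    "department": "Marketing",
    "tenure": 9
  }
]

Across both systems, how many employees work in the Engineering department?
4

Schema mapping: "unit" (system_hr3) = "department" (system_hr1) = department

Engineering employees in system_hr3: 3
Engineering employees in system_hr1: 1

Total in Engineering: 3 + 1 = 4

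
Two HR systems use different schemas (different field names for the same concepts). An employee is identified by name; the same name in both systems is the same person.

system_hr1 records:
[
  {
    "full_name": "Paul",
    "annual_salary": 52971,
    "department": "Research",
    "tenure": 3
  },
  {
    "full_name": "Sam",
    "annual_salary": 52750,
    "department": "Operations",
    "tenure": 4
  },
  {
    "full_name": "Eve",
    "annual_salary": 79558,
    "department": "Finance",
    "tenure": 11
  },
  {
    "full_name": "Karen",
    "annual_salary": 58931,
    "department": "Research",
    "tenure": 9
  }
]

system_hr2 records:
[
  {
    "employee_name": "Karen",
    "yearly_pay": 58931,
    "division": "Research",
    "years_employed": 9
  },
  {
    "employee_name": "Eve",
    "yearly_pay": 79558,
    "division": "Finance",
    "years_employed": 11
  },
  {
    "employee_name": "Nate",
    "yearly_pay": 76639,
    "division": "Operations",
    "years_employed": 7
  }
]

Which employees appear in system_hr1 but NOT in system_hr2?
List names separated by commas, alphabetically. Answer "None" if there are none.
Paul, Sam

Schema mapping: "full_name" (system_hr1) = "employee_name" (system_hr2) = employee name

Names in system_hr1: ['Eve', 'Karen', 'Paul', 'Sam']
Names in system_hr2: ['Eve', 'Karen', 'Nate']

In system_hr1 but not system_hr2: ['Paul', 'Sam']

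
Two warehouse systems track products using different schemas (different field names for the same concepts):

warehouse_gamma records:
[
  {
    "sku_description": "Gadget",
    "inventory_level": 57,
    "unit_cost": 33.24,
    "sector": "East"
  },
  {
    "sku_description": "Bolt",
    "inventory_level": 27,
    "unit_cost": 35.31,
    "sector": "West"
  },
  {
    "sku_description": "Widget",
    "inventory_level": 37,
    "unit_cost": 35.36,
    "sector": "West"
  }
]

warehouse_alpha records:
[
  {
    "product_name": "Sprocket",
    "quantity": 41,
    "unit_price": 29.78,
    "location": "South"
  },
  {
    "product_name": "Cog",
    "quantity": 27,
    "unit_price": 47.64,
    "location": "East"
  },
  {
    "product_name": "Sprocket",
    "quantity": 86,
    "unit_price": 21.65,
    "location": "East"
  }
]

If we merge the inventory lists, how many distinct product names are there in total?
5

Schema mapping: "sku_description" (warehouse_gamma) = "product_name" (warehouse_alpha) = product name

Products in warehouse_gamma: ['Bolt', 'Gadget', 'Widget']
Products in warehouse_alpha: ['Cog', 'Sprocket']

Union (unique products): ['Bolt', 'Cog', 'Gadget', 'Sprocket', 'Widget']
Count: 5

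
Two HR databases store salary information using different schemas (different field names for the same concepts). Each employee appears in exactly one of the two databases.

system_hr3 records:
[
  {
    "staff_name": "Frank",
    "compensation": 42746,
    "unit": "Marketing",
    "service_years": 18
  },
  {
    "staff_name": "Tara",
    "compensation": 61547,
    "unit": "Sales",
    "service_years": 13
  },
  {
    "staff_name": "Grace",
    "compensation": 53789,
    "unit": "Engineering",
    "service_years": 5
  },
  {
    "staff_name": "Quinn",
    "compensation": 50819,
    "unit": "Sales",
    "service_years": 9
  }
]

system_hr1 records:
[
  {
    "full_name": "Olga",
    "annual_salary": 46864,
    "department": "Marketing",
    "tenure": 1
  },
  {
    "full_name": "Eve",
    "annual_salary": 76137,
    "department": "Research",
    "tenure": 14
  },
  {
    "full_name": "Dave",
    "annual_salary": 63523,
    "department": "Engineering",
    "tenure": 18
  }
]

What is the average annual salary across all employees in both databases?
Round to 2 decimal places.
56489.29

Schema mapping: "compensation" (system_hr3) = "annual_salary" (system_hr1) = annual salary

All salaries: [42746, 61547, 53789, 50819, 46864, 76137, 63523]
Sum: 395425
Count: 7
Average: 395425 / 7 = 56489.29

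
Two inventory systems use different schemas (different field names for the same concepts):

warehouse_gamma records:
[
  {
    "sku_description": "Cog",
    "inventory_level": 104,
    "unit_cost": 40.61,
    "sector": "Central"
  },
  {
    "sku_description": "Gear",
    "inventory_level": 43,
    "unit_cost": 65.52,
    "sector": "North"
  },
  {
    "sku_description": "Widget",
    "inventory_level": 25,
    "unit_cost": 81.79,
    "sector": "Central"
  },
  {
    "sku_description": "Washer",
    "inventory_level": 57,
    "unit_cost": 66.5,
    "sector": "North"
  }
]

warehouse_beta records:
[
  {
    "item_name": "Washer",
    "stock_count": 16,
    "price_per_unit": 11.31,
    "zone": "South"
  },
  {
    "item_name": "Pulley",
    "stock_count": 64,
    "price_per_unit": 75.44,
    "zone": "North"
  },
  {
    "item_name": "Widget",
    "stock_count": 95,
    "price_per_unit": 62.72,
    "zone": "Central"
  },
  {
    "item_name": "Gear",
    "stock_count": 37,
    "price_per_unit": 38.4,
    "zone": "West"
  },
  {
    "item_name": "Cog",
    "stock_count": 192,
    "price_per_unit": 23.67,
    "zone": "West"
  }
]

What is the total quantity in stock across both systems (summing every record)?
633

To reconcile these schemas, identify the field holding the quantity in stock in each system:
1. In warehouse_gamma it is "inventory_level"
2. In warehouse_beta it is "stock_count"

From warehouse_gamma: 104 + 43 + 25 + 57 = 229
From warehouse_beta: 16 + 64 + 95 + 37 + 192 = 404

Total: 229 + 404 = 633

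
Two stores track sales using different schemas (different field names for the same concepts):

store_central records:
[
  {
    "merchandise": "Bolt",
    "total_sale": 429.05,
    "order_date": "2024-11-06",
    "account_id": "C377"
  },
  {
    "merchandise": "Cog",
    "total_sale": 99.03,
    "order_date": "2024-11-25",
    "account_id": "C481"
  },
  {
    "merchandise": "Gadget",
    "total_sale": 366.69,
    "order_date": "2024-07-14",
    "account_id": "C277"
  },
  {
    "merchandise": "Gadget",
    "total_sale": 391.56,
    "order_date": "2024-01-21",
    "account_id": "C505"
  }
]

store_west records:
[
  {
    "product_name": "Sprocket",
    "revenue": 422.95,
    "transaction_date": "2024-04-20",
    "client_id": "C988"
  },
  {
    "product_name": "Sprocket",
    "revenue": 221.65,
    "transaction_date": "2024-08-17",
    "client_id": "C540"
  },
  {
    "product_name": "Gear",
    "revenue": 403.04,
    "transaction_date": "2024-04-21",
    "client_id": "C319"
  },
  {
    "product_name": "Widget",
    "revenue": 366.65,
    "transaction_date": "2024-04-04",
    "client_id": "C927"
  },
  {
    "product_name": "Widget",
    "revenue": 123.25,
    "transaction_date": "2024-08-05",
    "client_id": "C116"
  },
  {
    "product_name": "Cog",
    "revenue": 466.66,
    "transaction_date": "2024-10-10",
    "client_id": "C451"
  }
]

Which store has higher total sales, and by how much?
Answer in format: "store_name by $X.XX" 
store_west by $717.87

Schema mapping: "total_sale" (store_central) = "revenue" (store_west) = sale amount

Total for store_central: 1286.33
Total for store_west: 2004.20

Difference: |1286.33 - 2004.20| = 717.87
store_west has higher sales by $717.87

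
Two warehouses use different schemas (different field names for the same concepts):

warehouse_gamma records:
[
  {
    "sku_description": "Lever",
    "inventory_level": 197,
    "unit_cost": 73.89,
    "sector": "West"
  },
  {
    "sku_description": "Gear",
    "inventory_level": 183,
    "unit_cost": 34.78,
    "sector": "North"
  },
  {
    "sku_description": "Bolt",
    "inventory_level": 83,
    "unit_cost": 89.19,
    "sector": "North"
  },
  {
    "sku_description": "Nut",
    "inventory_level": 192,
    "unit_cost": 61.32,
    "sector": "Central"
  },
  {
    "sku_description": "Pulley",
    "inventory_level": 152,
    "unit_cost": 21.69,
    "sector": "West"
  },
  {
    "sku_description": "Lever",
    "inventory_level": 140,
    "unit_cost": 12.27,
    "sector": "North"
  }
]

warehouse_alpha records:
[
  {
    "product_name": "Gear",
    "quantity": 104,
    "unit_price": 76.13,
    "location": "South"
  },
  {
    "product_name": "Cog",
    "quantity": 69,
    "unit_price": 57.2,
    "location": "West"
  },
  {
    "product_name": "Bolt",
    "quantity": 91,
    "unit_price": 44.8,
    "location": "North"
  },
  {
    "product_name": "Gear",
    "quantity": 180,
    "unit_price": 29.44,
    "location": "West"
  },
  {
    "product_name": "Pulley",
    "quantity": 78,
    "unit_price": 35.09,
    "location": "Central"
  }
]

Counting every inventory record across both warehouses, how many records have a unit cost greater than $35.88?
6

Schema mapping: "unit_cost" (warehouse_gamma) = "unit_price" (warehouse_alpha) = unit cost

Records > $35.88 in warehouse_gamma: 3
Records > $35.88 in warehouse_alpha: 3

Total count: 3 + 3 = 6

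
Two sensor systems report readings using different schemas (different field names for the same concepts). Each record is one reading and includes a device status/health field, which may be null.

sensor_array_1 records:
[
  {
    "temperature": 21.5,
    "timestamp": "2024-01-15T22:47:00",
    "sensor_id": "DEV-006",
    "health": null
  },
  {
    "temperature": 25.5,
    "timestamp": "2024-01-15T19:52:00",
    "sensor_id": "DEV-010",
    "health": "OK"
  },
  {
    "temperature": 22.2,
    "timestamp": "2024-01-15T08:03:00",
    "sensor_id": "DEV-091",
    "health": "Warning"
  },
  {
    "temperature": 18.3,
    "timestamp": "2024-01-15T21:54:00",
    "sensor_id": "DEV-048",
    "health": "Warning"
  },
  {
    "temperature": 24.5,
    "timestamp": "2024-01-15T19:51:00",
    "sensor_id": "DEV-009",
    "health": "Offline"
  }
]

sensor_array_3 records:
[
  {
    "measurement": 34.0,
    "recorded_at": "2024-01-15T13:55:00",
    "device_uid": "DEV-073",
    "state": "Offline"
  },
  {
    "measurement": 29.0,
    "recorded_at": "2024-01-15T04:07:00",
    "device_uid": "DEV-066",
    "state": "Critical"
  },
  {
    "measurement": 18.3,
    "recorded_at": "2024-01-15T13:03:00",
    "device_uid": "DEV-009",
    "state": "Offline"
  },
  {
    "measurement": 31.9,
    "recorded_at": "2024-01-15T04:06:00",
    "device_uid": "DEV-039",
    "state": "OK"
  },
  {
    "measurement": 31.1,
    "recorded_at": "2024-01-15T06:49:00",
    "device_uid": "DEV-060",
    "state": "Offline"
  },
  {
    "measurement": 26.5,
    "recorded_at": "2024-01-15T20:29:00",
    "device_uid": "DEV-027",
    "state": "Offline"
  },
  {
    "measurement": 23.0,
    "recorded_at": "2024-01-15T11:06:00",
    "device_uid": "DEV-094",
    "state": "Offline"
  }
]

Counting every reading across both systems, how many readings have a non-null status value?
11

Schema mapping: "health" (sensor_array_1) = "state" (sensor_array_3) = status

Non-null in sensor_array_1: 4
Non-null in sensor_array_3: 7

Total non-null: 4 + 7 = 11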